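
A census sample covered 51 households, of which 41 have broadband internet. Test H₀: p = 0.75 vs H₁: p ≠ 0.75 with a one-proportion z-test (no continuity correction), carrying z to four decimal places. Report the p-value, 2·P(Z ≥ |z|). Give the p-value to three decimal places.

p-value = 0.374

p̂ = 41/51 = 0.80392.
Under H₀, SE = √(p₀(1−p₀)/n) = √(0.75·0.25/51) = √0.003676471 = 0.060634.
z = (p̂ − p₀)/SE = (41/51 − 0.75)/0.060634 ≈ 0.8893.
p-value = 2·P(Z ≥ |z|) with z = 0.8893 → 0.374.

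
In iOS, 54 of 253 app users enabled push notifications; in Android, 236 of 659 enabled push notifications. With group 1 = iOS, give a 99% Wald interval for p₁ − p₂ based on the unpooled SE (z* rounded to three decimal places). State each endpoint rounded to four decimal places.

p̂₁ = 54/253 = 0.21344, p̂₂ = 236/659 = 0.35812; p̂₁ − p̂₂ = -0.14468.
Unpooled SE = √(p̂₁(1−p̂₁)/n₁ + p̂₂(1−p̂₂)/n₂) = √(0.000663568 + 0.000348816) = 0.031818.
z* = 2.576 at the 99% level. Margin = 2.576·0.031818 = 0.08196.
CI: -0.14468 ± 0.08196 = (-0.2266, -0.0627).

(-0.2266, -0.0627)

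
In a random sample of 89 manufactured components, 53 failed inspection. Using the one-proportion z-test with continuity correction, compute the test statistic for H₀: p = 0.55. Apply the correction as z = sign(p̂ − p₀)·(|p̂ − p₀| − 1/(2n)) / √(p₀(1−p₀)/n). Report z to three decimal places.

With x = 53 successes in n = 89, p̂ = 0.59551. p̂ − p₀ = 0.045506.
1/(2n) = 0.005618.
Corrected numerator: |0.045506| − 0.005618 = 0.039888.
SE₀ = √(0.55·0.45/89) = 0.052734.
z = +0.039888/0.052734 = 0.756.

z = 0.756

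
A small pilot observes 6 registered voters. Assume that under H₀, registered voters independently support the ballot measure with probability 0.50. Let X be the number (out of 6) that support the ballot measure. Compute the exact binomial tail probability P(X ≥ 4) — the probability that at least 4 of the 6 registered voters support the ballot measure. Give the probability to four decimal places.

P = 0.3438

X ~ Binomial(n=6, p=0.50).
P(X ≥ 4) = C(6,4)·0.50^4·0.50^2 + C(6,5)·0.50^5·0.50^1 + C(6,6)·0.50^6·0.50^0.
= 0.234375 + 0.093750 + 0.015625 = 0.3438.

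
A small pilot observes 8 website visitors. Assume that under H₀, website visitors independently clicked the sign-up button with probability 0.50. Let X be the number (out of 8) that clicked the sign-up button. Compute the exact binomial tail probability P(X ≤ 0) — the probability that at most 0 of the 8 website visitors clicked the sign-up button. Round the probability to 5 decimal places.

P = 0.00391

X is binomial with n = 8 and p = 0.50.
P(X ≤ 0) = C(8,0)·0.50^0·0.50^8.
= 0.003906 = 0.00391.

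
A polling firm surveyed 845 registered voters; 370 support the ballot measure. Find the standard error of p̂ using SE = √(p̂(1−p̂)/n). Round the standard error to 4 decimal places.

SE = 0.0171

The sample proportion is 370/845 = 0.43787.
p̂(1−p̂) = 0.43787·0.56213 = 0.246140.
Dividing by n and taking the root: √0.000291290 = 0.0171.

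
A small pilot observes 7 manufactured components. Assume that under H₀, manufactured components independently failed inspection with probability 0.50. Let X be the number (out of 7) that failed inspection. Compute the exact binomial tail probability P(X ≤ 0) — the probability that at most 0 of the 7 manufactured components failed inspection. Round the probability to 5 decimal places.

P = 0.00781

X ~ Binomial(n=7, p=0.50).
P(X ≤ 0) = C(7,0)·0.50^0·0.50^7.
= 0.007812 = 0.00781.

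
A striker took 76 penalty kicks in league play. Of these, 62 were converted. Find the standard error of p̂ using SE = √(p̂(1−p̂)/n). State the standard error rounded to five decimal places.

SE = 0.04447

With x = 62 successes in n = 76, p̂ = 0.81579.
p̂(1−p̂) = 0.81579·0.18421 = 0.150277.
Dividing by n and taking the root: √0.001977329 = 0.04447.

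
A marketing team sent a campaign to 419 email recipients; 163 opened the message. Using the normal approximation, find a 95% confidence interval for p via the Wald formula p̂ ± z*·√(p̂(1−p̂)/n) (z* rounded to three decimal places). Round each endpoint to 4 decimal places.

p̂ = 163/419 = 0.38902.
SE(p̂) = √(0.38902·0.61098/419) = 0.023817.
For 95% confidence, z* = 1.960.
Margin = 1.960·0.023817 = 0.04668.
CI: 0.38902 ± 0.04668 = (0.3423, 0.4357).

(0.3423, 0.4357)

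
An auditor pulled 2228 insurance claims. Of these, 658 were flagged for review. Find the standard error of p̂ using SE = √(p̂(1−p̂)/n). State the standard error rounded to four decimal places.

SE = 0.0097

p̂ = 658/2228 = 0.29533.
p̂(1−p̂) = 0.208110.
SE = √(0.208110/2228) = 0.0097.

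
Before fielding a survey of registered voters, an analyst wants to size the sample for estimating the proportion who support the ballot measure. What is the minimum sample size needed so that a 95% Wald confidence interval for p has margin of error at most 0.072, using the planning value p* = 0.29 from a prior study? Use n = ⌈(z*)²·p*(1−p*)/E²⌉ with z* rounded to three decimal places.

The 95% critical value is z* = 1.960.
p*(1−p*) = 0.29·0.71 = 0.2059.
(z*)²·p*(1−p*)/E² = 3.841600·0.2059/0.005184 = 152.582.
Rounding up, n = 153.

n = 153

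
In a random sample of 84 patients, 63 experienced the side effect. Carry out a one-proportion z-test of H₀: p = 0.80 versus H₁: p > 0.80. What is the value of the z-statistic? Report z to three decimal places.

The sample proportion is 63/84 = 0.75000.
Null standard error: √(0.80·0.20/84) = √0.001904762 = 0.043644.
Test statistic: z = -0.05000/0.043644 = -1.146.

z = -1.146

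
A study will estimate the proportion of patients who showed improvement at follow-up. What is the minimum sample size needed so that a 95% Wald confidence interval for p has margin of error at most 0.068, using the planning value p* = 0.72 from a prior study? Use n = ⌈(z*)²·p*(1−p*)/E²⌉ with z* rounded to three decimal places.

The 95% critical value is z* = 1.960.
p*(1−p*) = 0.2016.
(z*)²·p*(1−p*)/E² = 3.841600·0.2016/0.004624 = 167.488.
Rounding up, n = 168.

n = 168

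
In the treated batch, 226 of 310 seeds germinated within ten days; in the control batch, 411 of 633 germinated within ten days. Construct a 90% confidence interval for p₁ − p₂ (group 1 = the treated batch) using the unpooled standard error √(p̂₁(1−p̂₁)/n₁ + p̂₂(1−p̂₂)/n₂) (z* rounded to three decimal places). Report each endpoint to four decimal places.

p̂₁ = 0.72903, p̂₂ = 0.64929, so the observed difference is 0.07974.
Unpooled SE = √(p̂₁(1−p̂₁)/n₁ + p̂₂(1−p̂₂)/n₂) = √(0.000637239 + 0.000359736) = 0.031575.
For 90% confidence, z* = 1.645. Margin of error = 0.05194.
So the interval runs from 0.0278 to 0.1317.

(0.0278, 0.1317)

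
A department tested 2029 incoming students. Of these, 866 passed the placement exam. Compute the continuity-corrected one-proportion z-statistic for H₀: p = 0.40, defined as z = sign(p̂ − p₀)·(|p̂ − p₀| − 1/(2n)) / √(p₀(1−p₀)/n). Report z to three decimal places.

The sample proportion is 866/2029 = 0.42681. p̂ − p₀ = 0.026811.
1/(2n) = 0.000246.
Corrected numerator: |0.026811| − 0.000246 = 0.026565.
Null standard error: √(0.40·0.60/2029) = √0.000118285 = 0.010876.
z = (+)0.026565/0.010876 = 2.443.

z = 2.443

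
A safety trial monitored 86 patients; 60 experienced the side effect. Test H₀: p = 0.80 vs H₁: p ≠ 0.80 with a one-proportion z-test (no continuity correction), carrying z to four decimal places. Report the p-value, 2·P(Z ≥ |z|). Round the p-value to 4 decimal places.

With x = 60 successes in n = 86, p̂ = 0.69767.
Null standard error: √(0.80·0.20/86) = √0.001860465 = 0.043133.
Test statistic (full precision, shown to 4 dp): z = (60/86 − 0.80)/SE₀ ≈ -2.3723.
p-value = 2·P(Z ≥ |z|) with z = -2.3723 → 0.0177.

p-value = 0.0177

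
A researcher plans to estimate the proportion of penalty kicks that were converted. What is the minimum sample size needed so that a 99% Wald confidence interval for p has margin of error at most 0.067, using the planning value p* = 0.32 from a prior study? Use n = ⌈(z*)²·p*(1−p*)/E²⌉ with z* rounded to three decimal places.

n = 322

z* = 2.576 at the 99% level.
p*(1−p*) = 0.2176.
Required n before rounding: 6.635776 × 0.2176 / 0.067² = 321.663.
⌈321.663⌉ = 322.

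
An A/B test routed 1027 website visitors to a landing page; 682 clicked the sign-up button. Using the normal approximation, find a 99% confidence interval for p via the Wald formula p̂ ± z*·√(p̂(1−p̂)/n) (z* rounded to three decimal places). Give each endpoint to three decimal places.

The sample proportion is 682/1027 = 0.66407.
SE = √(p̂(1−p̂)/n) = √(0.223081/1027) = 0.014738.
For 99% confidence, z* = 2.576.
Margin = 2.576·0.014738 = 0.03797.
Interval: 0.66407 ± 0.03797 → (0.626, 0.702).

(0.626, 0.702)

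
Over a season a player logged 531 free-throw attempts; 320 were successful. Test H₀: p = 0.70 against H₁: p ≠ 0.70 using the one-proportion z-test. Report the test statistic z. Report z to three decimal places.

z = -4.896

Sample proportion p̂ = 320/531 = 0.60264.
SE₀ = √(0.70·0.30/531) = 0.019887.
z = (p̂ − p₀)/SE = (0.60264 − 0.70)/0.019887 = -4.896.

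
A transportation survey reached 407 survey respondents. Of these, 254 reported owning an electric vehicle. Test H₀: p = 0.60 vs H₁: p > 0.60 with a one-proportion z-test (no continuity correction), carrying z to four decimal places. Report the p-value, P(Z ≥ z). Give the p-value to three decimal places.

The sample proportion is 254/407 = 0.62408.
SE₀ = √(0.60·0.40/407) = 0.024283.
Test statistic (full precision, shown to 4 dp): z = (254/407 − 0.60)/SE₀ ≈ 0.9916.
From the standard normal, P(Z ≥ z) = 0.161.

p-value = 0.161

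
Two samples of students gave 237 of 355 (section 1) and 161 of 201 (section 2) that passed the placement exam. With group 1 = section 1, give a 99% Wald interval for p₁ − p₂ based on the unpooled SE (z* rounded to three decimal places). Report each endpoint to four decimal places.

p̂₁ = 0.66761, p̂₂ = 0.80100, so the observed difference is -0.13339.
Unpooled SE = √(p̂₁(1−p̂₁)/n₁ + p̂₂(1−p̂₂)/n₂) = √(0.000625094 + 0.000793045) = 0.037658.
z* = 2.576 at the 99% level. Margin = 2.576·0.037658 = 0.09701.
CI: -0.13339 ± 0.09701 = (-0.2304, -0.0364).

(-0.2304, -0.0364)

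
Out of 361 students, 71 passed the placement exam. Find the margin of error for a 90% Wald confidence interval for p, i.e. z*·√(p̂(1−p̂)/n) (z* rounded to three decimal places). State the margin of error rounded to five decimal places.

ME = 0.03441

The sample proportion is 71/361 = 0.19668.
Standard error of p̂: √(0.157994/361) = √0.000437658 = 0.020920.
z* = 1.645 at the 90% level.
Margin of error = z*·SE = 1.645 × 0.020920 = 0.03441.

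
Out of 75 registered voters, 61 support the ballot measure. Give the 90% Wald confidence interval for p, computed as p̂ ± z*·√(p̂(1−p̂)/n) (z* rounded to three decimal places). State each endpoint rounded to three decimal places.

Sample proportion p̂ = 61/75 = 0.81333.
Standard error of p̂: √(0.151822/75) = √0.002024296 = 0.044992.
z* = 1.645 at the 90% level.
Margin = 1.645·0.044992 = 0.07401.
So the interval runs from 0.739 to 0.887.

(0.739, 0.887)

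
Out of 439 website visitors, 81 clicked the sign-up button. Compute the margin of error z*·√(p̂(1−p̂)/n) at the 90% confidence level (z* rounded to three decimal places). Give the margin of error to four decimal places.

Sample proportion p̂ = 81/439 = 0.18451.
SE = √(p̂(1−p̂)/n) = √(0.150466/439) = 0.018513.
The 90% critical value is z* = 1.645.
ME = 1.645·0.018513 = 0.0305.

ME = 0.0305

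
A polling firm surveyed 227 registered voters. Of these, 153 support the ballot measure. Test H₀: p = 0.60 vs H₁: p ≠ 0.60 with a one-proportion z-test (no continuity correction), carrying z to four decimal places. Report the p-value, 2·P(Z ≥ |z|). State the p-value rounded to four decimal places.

p-value = 0.0228

p̂ = 153/227 = 0.67401.
Null standard error: √(0.60·0.40/227) = √0.001057269 = 0.032516.
z = (p̂ − p₀)/SE = (153/227 − 0.60)/0.032516 ≈ 2.2761.
From the standard normal, 2·P(Z ≥ |z|) = 0.0228.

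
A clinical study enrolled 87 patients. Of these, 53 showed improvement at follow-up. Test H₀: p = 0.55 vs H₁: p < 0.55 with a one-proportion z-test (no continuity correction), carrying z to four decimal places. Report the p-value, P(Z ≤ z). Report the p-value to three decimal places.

p-value = 0.866

Sample proportion p̂ = 53/87 = 0.60920.
SE₀ = √(0.55·0.45/87) = 0.053337.
Test statistic (full precision, shown to 4 dp): z = (53/87 − 0.55)/SE₀ ≈ 1.1098.
From the standard normal, P(Z ≤ z) = 0.866.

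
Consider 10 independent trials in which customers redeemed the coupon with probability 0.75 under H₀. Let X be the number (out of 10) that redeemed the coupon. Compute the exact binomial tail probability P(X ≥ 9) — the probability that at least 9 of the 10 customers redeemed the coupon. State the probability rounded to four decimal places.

P = 0.2440

X is binomial with n = 10 and p = 0.75.
P(X ≥ 9) = C(10,9)·0.75^9·0.25^1 + C(10,10)·0.75^10·0.25^0.
= 0.187712 + 0.056314 = 0.2440.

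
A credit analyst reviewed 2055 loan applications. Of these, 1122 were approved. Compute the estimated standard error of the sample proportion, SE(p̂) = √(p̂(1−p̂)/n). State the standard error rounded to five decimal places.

SE = 0.01098

With x = 1122 successes in n = 2055, p̂ = 0.54599.
p̂(1−p̂) = 0.54599·0.45401 = 0.247885.
SE = √(0.247885/2055) = √0.000120625 = 0.01098.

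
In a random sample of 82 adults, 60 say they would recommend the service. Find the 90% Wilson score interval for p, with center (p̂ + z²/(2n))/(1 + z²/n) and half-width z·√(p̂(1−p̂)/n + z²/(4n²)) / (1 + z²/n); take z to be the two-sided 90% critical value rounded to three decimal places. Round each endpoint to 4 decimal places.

p̂ = 60/82 = 0.73171; z = 1.645, so z² = 2.706025.
Denominator 1 + z²/n = 1 + 2.706025/82 = 1.033000.
Adjusted center: (0.73171 + z²/(2n))/1.033000 = 0.72431.
Radicand: p̂(1−p̂)/n + z²/(4n²) = 0.002394045 + 0.000100611 = 0.002494656.
Half-width = 1.645·√0.002494656/1.033000 = 0.07954.
CI: 0.72431 ± 0.07954 = (0.6448, 0.8038).

(0.6448, 0.8038)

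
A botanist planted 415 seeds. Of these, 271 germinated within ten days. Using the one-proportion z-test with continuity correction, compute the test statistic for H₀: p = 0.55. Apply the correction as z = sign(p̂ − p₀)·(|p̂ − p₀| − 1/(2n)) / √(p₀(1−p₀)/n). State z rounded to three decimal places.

p̂ = 271/415 = 0.65301. p̂ − p₀ = 0.103012.
1/(2n) = 0.001205.
Corrected numerator: |0.103012| − 0.001205 = 0.101807.
Under H₀, SE = √(p₀(1−p₀)/n) = √(0.55·0.45/415) = √0.000596386 = 0.024421.
z = (+)0.101807/0.024421 = 4.169.

z = 4.169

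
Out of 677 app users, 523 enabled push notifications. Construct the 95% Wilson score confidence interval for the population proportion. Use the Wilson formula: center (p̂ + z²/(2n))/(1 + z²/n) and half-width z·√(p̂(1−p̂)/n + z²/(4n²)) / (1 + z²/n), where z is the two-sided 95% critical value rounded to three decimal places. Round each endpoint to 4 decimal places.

Here p̂ = 523/677 = 0.77253 and z = 1.960 (z² = 3.841600).
1 + z²/n = 1.005674.
Adjusted center: (0.77253 + z²/(2n))/1.005674 = 0.77099.
Radicand: p̂(1−p̂)/n + z²/(4n²) = 0.000259571 + 0.000002095 = 0.000261666.
Half-width = z·√(radicand)/denom = 1.960·0.016176/1.005674 = 0.03153.
CI: 0.77099 ± 0.03153 = (0.7395, 0.8025).

(0.7395, 0.8025)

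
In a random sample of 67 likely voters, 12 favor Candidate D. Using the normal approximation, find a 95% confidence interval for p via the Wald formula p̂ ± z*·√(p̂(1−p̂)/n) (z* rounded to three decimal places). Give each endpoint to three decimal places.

(0.087, 0.271)

Sample proportion p̂ = 12/67 = 0.17910.
SE(p̂) = √(0.17910·0.82090/67) = 0.046845.
For 95% confidence, z* = 1.960.
Margin of error: 1.960 × 0.046845 = 0.09182.
So the interval runs from 0.087 to 0.271.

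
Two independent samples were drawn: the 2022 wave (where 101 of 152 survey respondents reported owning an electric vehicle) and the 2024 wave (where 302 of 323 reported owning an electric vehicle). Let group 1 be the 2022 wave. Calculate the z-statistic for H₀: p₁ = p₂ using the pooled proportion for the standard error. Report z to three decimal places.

z = -7.669

p̂₁ = 101/152 = 0.66447, p̂₂ = 302/323 = 0.93498.
Pooled p̂ = (101+302)/(152+323) = 403/475 = 0.84842.
Pooled SE = √[0.1286028·0.00967492] ≈ 0.035274.
z = -0.27051/0.035274 = -7.669.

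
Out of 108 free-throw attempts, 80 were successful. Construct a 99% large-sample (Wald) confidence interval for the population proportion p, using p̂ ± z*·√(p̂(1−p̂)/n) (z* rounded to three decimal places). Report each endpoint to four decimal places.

(0.6321, 0.8494)

Sample proportion p̂ = 80/108 = 0.74074.
SE = √(p̂(1−p̂)/n) = √(0.192044/108) = 0.042169.
z* = 2.576 at the 99% level.
Margin of error: 2.576 × 0.042169 = 0.10863.
CI: 0.74074 ± 0.10863 = (0.6321, 0.8494).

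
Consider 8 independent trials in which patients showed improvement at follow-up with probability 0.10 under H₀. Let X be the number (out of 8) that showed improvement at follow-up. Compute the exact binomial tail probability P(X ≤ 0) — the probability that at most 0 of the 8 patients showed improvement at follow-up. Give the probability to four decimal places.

X is binomial with n = 8 and p = 0.10.
P(X ≤ 0) = C(8,0)·0.10^0·0.90^8.
= 0.430467 = 0.4305.

P = 0.4305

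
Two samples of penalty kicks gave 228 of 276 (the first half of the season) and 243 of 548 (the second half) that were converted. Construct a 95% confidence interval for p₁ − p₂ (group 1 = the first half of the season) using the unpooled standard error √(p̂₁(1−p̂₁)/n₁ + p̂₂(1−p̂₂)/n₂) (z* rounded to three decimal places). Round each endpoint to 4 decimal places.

p̂₁ = 228/276 = 0.82609, p̂₂ = 243/548 = 0.44343; p̂₁ − p̂₂ = 0.38266.
Unpooled SE = √(p̂₁(1−p̂₁)/n₁ + p̂₂(1−p̂₂)/n₂) = √(0.000520534 + 0.000450365) = 0.031159.
The 95% critical value is z* = 1.960. Margin = 1.960·0.031159 = 0.06107.
CI: 0.38266 ± 0.06107 = (0.3216, 0.4437).

(0.3216, 0.4437)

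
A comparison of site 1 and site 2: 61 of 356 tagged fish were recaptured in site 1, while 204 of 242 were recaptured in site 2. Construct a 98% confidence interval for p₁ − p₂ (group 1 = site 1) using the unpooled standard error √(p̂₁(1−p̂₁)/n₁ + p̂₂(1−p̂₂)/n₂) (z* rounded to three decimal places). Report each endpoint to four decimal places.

(-0.7432, -0.6001)

p̂₁ = 0.17135, p̂₂ = 0.84298, so the observed difference is -0.67163.
Unpooled SE = √(p̂₁(1−p̂₁)/n₁ + p̂₂(1−p̂₂)/n₂) = √(0.000398843 + 0.000546975) = 0.030754.
For 98% confidence, z* = 2.326. Margin = 2.326·0.030754 = 0.07153.
CI: -0.67163 ± 0.07153 = (-0.7432, -0.6001).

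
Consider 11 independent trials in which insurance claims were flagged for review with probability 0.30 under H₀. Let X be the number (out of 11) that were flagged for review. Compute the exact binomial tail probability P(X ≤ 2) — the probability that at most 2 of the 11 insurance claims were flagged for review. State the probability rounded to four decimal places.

X ~ Binomial(n=11, p=0.30).
P(X ≤ 2) = C(11,0)·0.30^0·0.70^11 + C(11,1)·0.30^1·0.70^10 + C(11,2)·0.30^2·0.70^9.
= 0.019773 + 0.093217 + 0.199750 = 0.3127.

P = 0.3127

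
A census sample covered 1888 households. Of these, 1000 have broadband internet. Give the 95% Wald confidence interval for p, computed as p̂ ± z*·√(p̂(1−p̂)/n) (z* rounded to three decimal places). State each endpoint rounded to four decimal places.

(0.5071, 0.5522)

The sample proportion is 1000/1888 = 0.52966.
SE = √(p̂(1−p̂)/n) = √(0.249120/1888) = 0.011487.
The 95% critical value is z* = 1.960.
Margin = 1.960·0.011487 = 0.02251.
CI: 0.52966 ± 0.02251 = (0.5071, 0.5522).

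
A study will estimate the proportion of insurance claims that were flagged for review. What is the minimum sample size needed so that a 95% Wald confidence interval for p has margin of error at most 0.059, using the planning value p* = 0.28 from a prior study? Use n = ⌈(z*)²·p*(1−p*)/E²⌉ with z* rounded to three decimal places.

n = 223

For 95% confidence, z* = 1.960.
p*(1−p*) = 0.2016.
(z*)²·p*(1−p*)/E² = 3.841600·0.2016/0.003481 = 222.484.
⌈222.484⌉ = 223.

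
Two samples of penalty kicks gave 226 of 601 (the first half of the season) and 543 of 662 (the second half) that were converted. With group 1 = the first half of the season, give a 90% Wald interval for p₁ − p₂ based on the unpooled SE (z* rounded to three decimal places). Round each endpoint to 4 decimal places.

p̂₁ = 226/601 = 0.37604, p̂₂ = 543/662 = 0.82024; p̂₁ − p̂₂ = -0.44420.
SE = √(0.000390406 + 0.000222727) = √0.000613133 = 0.024762.
For 90% confidence, z* = 1.645. Margin = 1.645·0.024762 = 0.04073.
So the interval runs from -0.4849 to -0.4035.

(-0.4849, -0.4035)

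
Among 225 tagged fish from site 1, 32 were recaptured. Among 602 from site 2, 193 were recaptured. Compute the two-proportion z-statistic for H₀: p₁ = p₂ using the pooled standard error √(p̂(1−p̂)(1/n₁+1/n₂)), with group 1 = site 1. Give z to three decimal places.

Sample proportions: p̂₁ = 32/225 = 0.14222 and p̂₂ = 193/602 = 0.32060.
Pooled p̂ = (32+193)/(225+602) = 225/827 = 0.27207.
Pooled SE = √[0.1980469·0.00610557] ≈ 0.034773.
z = (p̂₁ − p̂₂)/SE = (0.14222 − 0.32060)/0.034773 = -0.17838/0.034773 = -5.130.

z = -5.130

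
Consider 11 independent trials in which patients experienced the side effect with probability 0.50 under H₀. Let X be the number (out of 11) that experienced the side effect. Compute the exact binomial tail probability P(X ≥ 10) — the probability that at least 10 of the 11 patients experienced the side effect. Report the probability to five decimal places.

P = 0.00586

X ~ Binomial(n=11, p=0.50).
P(X ≥ 10) = C(11,10)·0.50^10·0.50^1 + C(11,11)·0.50^11·0.50^0.
= 0.005371 + 0.000488 = 0.00586.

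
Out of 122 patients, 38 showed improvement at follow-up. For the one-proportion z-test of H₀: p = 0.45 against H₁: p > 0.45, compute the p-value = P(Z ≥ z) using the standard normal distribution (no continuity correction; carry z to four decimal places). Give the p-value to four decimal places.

With x = 38 successes in n = 122, p̂ = 0.31148.
Null standard error: √(0.45·0.55/122) = √0.002028689 = 0.045041.
z = (p̂ − p₀)/SE = (38/122 − 0.45)/0.045041 ≈ -3.0755.
p-value = P(Z ≥ z) with z = -3.0755 → 0.9989.

p-value = 0.9989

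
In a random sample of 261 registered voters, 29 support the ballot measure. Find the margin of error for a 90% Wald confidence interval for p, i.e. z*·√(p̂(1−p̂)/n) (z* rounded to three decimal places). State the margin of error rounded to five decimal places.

Sample proportion p̂ = 29/261 = 0.11111.
SE(p̂) = √(0.11111·0.88889/261) = 0.019453.
For 90% confidence, z* = 1.645.
So ME = 0.03200.

ME = 0.03200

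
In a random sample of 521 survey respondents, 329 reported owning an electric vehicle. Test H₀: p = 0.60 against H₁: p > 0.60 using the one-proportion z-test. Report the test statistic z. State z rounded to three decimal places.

z = 1.467

p̂ = 329/521 = 0.63148.
Null standard error: √(0.60·0.40/521) = √0.000460653 = 0.021463.
Test statistic: z = 0.03148/0.021463 = 1.467.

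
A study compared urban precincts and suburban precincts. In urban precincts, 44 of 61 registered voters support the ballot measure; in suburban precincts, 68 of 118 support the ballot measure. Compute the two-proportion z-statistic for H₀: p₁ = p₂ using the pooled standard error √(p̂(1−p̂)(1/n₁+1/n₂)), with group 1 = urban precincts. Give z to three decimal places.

p̂₁ = 44/61 = 0.72131, p̂₂ = 68/118 = 0.57627.
Pooled p̂ = (44+68)/(61+118) = 112/179 = 0.62570.
Pooled SE = √[0.2341999·0.02486802] ≈ 0.076316.
z = 0.14504/0.076316 = 1.901.

z = 1.901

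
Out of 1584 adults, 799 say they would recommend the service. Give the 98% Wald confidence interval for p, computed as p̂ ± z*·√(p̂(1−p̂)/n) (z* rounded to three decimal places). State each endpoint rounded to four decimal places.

(0.4752, 0.5336)

Sample proportion p̂ = 799/1584 = 0.50442.
SE = √(p̂(1−p̂)/n) = √(0.249980/1584) = 0.012562.
The 98% critical value is z* = 2.326.
Margin = 2.326·0.012562 = 0.02922.
So the interval runs from 0.4752 to 0.5336.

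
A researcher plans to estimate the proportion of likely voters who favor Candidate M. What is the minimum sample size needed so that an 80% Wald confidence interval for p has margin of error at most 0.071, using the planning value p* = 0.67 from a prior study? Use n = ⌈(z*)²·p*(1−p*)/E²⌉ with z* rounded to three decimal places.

z* = 1.282 at the 80% level.
p*(1−p*) = 0.67·0.33 = 0.2211.
Required n before rounding: 1.643524 × 0.2211 / 0.071² = 72.086.
⌈72.086⌉ = 73.

n = 73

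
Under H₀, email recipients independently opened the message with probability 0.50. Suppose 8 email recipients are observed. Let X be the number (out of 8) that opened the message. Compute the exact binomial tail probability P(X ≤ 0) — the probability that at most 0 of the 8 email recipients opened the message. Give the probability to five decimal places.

P = 0.00391

X is binomial with n = 8 and p = 0.50.
P(X ≤ 0) = C(8,0)·0.50^0·0.50^8.
= 0.003906 = 0.00391.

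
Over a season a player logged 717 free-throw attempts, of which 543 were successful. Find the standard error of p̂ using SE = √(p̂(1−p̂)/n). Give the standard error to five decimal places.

SE = 0.01601

The sample proportion is 543/717 = 0.75732.
p̂(1−p̂) = 0.75732·0.24268 = 0.183786.
Dividing by n and taking the root: √0.000256326 = 0.01601.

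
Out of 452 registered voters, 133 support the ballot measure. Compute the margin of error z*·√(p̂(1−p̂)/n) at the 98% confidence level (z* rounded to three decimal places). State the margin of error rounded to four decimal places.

ME = 0.0499

With x = 133 successes in n = 452, p̂ = 0.29425.
SE(p̂) = √(0.29425·0.70575/452) = 0.021435.
The 98% critical value is z* = 2.326.
ME = 2.326·0.021435 = 0.0499.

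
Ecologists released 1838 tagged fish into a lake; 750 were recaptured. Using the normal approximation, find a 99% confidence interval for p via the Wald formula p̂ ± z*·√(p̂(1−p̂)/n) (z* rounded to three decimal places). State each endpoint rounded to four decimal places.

Sample proportion p̂ = 750/1838 = 0.40805.
SE = √(p̂(1−p̂)/n) = √(0.241546/1838) = 0.011464.
For 99% confidence, z* = 2.576.
Margin of error: 2.576 × 0.011464 = 0.02953.
So the interval runs from 0.3785 to 0.4376.

(0.3785, 0.4376)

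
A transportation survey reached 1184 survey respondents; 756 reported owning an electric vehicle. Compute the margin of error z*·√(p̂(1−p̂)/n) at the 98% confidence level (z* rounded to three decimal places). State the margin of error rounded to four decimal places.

ME = 0.0325

With x = 756 successes in n = 1184, p̂ = 0.63851.
Standard error of p̂: √(0.230814/1184) = √0.000194944 = 0.013962.
For 98% confidence, z* = 2.326.
So ME = 0.0325.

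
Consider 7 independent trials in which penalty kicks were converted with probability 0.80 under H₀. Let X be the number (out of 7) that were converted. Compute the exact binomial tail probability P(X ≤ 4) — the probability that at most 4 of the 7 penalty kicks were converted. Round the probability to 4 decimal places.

P = 0.1480

X is binomial with n = 7 and p = 0.80.
P(X ≤ 4) = Σ_{j=0}^{4} C(7,j)·0.80^j·0.20^{7−j}.
= 0.000013 + 0.000358 + 0.004301 + 0.028672 + 0.114688 = 0.1480.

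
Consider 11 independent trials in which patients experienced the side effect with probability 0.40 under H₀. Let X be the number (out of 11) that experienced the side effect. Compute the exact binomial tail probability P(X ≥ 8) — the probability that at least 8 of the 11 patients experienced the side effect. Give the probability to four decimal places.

X is binomial with n = 11 and p = 0.40.
P(X ≥ 8) = C(11,8)·0.40^8·0.60^3 + C(11,9)·0.40^9·0.60^2 + C(11,10)·0.40^10·0.60^1 + C(11,11)·0.40^11·0.60^0.
= 0.023357 + 0.005190 + 0.000692 + 0.000042 = 0.0293.

P = 0.0293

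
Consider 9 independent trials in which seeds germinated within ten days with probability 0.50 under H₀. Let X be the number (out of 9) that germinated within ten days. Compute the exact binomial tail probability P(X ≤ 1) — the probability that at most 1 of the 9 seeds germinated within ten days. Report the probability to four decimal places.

P = 0.0195

X is binomial with n = 9 and p = 0.50.
P(X ≤ 1) = C(9,0)·0.50^0·0.50^9 + C(9,1)·0.50^1·0.50^8.
= 0.001953 + 0.017578 = 0.0195.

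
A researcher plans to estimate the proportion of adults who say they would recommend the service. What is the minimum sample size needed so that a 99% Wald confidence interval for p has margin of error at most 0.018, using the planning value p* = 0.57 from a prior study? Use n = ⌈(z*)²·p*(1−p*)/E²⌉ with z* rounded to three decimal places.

The 99% critical value is z* = 2.576.
p*(1−p*) = 0.2451.
Required n before rounding: 6.635776 × 0.2451 / 0.018² = 5019.842.
Rounding up, n = 5020.

n = 5020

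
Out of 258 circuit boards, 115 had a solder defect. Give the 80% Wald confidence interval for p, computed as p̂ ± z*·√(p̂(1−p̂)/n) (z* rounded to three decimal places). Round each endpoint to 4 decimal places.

With x = 115 successes in n = 258, p̂ = 0.44574.
Standard error of p̂: √(0.247055/258) = √0.000957579 = 0.030945.
For 80% confidence, z* = 1.282.
Margin = 1.282·0.030945 = 0.03967.
Interval: 0.44574 ± 0.03967 → (0.4061, 0.4854).

(0.4061, 0.4854)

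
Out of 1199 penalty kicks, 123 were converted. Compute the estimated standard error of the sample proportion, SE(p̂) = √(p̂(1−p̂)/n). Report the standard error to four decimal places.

SE = 0.0088

p̂ = 123/1199 = 0.10259.
p̂(1−p̂) = 0.092065.
SE = √(0.092065/1199) = 0.0088.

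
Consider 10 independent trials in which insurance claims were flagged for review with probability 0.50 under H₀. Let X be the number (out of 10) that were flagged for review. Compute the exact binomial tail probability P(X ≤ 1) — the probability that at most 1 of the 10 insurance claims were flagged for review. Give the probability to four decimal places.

X ~ Binomial(n=10, p=0.50).
P(X ≤ 1) = C(10,0)·0.50^0·0.50^10 + C(10,1)·0.50^1·0.50^9.
= 0.000977 + 0.009766 = 0.0107.

P = 0.0107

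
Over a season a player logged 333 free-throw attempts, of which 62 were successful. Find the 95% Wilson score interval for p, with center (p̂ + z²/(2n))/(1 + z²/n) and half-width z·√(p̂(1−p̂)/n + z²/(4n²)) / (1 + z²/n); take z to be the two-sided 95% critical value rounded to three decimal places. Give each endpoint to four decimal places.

Here p̂ = 62/333 = 0.18619 and z = 1.960 (z² = 3.841600).
1 + z²/n = 1.011536.
Adjusted center: (0.18619 + z²/(2n))/1.011536 = 0.18977.
Radicand: p̂(1−p̂)/n + z²/(4n²) = 0.000455018 + 0.000008661 = 0.000463679.
Half-width = z·√(radicand)/denom = 1.960·0.021533/1.011536 = 0.04172.
Interval: 0.18977 ± 0.04172 → (0.1480, 0.2315).

(0.1480, 0.2315)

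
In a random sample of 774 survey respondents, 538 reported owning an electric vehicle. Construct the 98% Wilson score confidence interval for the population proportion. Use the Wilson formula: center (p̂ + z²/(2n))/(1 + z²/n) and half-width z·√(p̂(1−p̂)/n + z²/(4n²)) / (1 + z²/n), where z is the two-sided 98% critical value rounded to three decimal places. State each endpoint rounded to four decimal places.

Here p̂ = 538/774 = 0.69509 and z = 2.326 (z² = 5.410276).
Denominator 1 + z²/n = 1 + 5.410276/774 = 1.006990.
Adjusted center: (0.69509 + z²/(2n))/1.006990 = 0.69374.
Radicand: p̂(1−p̂)/n + z²/(4n²) = 0.000273824 + 0.000002258 = 0.000276082.
Half-width = z·√(radicand)/denom = 2.326·0.016616/1.006990 = 0.03838.
Interval: 0.69374 ± 0.03838 → (0.6554, 0.7321).

(0.6554, 0.7321)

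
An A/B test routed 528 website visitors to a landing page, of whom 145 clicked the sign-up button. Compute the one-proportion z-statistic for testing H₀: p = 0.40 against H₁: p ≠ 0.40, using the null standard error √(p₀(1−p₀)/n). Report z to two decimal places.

z = -5.88

With x = 145 successes in n = 528, p̂ = 0.27462.
SE₀ = √(0.40·0.60/528) = 0.021320.
z = (p̂ − p₀)/SE = (0.27462 − 0.40)/0.021320 = -5.88.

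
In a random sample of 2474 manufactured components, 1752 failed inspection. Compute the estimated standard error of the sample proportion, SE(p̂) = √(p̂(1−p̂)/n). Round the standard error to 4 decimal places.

SE = 0.0091

p̂ = 1752/2474 = 0.70816.
p̂(1−p̂) = 0.206669.
SE = √(0.206669/2474) = √0.000083536 = 0.0091.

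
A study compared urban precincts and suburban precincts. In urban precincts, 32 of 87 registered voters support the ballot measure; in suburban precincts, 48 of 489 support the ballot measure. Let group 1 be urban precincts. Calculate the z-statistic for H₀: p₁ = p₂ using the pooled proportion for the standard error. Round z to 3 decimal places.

z = 6.701

p̂₁ = 32/87 = 0.36782, p̂₂ = 48/489 = 0.09816.
Pooling: p̂ = 80/576 = 0.13889.
Pooled SE = √[0.1195988·0.01353924] ≈ 0.040240.
z = (p̂₁ − p̂₂)/SE = (0.36782 − 0.09816)/0.040240 = 0.26966/0.040240 = 6.701.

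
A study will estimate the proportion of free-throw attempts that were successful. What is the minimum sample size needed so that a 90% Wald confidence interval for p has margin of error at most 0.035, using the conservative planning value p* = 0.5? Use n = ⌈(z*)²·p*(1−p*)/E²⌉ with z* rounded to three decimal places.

The 90% critical value is z* = 1.645.
p*(1−p*) = 0.2500.
Required n before rounding: 2.706025 × 0.2500 / 0.035² = 552.250.
Rounding up, n = 553.

n = 553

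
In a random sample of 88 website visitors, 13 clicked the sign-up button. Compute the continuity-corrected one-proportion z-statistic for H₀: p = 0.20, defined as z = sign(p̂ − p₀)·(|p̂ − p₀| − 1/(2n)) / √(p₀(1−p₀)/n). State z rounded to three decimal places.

z = -1.093

The sample proportion is 13/88 = 0.14773. p̂ − p₀ = -0.052273.
Continuity correction 1/(2n) = 1/176 = 0.005682.
Corrected numerator: |-0.052273| − 0.005682 = 0.046591.
SE₀ = √(0.20·0.80/88) = 0.042640.
z = −0.046591/0.042640 = -1.093.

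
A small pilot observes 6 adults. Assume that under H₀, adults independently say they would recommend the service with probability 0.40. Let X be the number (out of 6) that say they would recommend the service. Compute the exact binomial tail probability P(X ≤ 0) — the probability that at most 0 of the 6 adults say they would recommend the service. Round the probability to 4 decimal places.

P = 0.0467

X ~ Binomial(n=6, p=0.40).
P(X ≤ 0) = C(6,0)·0.40^0·0.60^6.
= 0.046656 = 0.0467.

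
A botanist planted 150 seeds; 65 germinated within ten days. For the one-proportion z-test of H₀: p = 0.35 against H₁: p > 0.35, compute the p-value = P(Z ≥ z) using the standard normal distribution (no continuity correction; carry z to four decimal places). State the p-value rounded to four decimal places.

p-value = 0.0162

The sample proportion is 65/150 = 0.43333.
Null standard error: √(0.35·0.65/150) = √0.001516667 = 0.038944.
z = (p̂ − p₀)/SE = (65/150 − 0.35)/0.038944 ≈ 2.1398.
p-value = P(Z ≥ z) with z = 2.1398 → 0.0162.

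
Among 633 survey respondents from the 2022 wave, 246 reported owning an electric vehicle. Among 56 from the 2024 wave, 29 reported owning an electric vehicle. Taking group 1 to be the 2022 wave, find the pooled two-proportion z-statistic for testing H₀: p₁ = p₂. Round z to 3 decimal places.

z = -1.893

p̂₁ = 246/633 = 0.38863, p̂₂ = 29/56 = 0.51786.
Pooled p̂ = (246+29)/(633+56) = 275/689 = 0.39913.
SE = √[p̂(1−p̂)(1/n₁+1/n₂)] = √[0.39913·0.60087·(1/633+1/56)] ≈ 0.068275.
z = -0.12923/0.068275 = -1.893.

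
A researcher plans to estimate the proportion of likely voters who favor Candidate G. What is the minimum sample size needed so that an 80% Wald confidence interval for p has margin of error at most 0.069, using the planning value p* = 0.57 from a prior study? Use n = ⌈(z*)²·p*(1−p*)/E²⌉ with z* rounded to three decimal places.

n = 85

For 80% confidence, z* = 1.282.
p*(1−p*) = 0.2451.
Required n before rounding: 1.643524 × 0.2451 / 0.069² = 84.610.
Rounding up, n = 85.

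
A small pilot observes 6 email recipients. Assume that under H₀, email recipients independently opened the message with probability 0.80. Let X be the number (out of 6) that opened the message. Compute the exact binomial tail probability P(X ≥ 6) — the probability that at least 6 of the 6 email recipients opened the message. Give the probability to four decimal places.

X ~ Binomial(n=6, p=0.80).
P(X ≥ 6) = C(6,6)·0.80^6·0.20^0.
= 0.262144 = 0.2621.

P = 0.2621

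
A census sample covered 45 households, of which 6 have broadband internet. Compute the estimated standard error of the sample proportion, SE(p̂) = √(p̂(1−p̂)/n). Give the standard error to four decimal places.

SE = 0.0507

p̂ = 6/45 = 0.13333.
p̂(1−p̂) = 0.13333·0.86667 = 0.115553.
SE = √(0.115553/45) = √0.002567844 = 0.0507.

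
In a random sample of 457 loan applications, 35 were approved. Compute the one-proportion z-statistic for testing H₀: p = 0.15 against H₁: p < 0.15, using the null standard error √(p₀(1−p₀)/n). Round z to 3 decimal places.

z = -4.395

p̂ = 35/457 = 0.07659.
SE₀ = √(0.15·0.85/457) = 0.016703.
z = (0.07659 − 0.15)/0.016703 = -0.07341/0.016703 = -4.395.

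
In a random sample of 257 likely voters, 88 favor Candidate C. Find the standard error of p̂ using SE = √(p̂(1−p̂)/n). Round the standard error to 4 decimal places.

SE = 0.0296

The sample proportion is 88/257 = 0.34241.
p̂(1−p̂) = 0.225165.
Dividing by n and taking the root: √0.000876128 = 0.0296.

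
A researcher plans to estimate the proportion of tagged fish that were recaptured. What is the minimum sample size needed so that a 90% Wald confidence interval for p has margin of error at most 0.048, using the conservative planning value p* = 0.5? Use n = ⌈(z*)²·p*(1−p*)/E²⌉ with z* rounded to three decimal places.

n = 294

The 90% critical value is z* = 1.645.
p*(1−p*) = 0.2500.
(z*)²·p*(1−p*)/E² = 2.706025·0.2500/0.002304 = 293.623.
Rounding up, n = 294.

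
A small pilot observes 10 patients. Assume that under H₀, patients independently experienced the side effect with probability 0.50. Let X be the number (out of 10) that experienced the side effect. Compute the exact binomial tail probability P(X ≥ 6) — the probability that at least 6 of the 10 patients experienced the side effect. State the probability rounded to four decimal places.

P = 0.3770

X is binomial with n = 10 and p = 0.50.
P(X ≥ 6) = Σ_{j=6}^{10} C(10,j)·0.50^j·0.50^{10−j}.
= 0.205078 + 0.117188 + 0.043945 + 0.009766 + 0.000977 = 0.3770.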